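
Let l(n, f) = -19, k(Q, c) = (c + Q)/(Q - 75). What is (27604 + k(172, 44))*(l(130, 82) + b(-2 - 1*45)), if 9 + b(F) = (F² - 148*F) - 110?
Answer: 24172536708/97 ≈ 2.4920e+8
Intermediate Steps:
k(Q, c) = (Q + c)/(-75 + Q)
b(F) = -119 + F² - 148*F (b(F) = -9 + ((F² - 148*F) - 110) = -9 + (-110 + F² - 148*F) = -119 + F² - 148*F)
(27604 + k(172, 44))*(l(130, 82) + b(-2 - 1*45)) = (27604 + (172 + 44)/(-75 + 172))*(-19 + (-119 + (-2 - 1*45)² - 148*(-2 - 1*45))) = (27604 + 216/97)*(-19 + (-119 + (-2 - 45)² - 148*(-2 - 45))) = (27604 + (1/97)*216)*(-19 + (-119 + (-47)² - 148*(-47))) = (27604 + 216/97)*(-19 + (-119 + 2209 + 6956)) = 2677804*(-19 + 9046)/97 = (2677804/97)*9027 = 24172536708/97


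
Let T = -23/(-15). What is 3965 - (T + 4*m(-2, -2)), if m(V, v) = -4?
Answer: 59692/15 ≈ 3979.5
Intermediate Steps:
T = 23/15 (T = -23*(-1/15) = 23/15 ≈ 1.5333)
3965 - (T + 4*m(-2, -2)) = 3965 - (23/15 + 4*(-4)) = 3965 - (23/15 - 16) = 3965 - 1*(-217/15) = 3965 + 217/15 = 59692/15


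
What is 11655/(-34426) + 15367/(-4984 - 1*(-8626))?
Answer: 17377744/4477839 ≈ 3.8808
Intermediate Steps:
11655/(-34426) + 15367/(-4984 - 1*(-8626)) = 11655*(-1/34426) + 15367/(-4984 + 8626) = -1665/4918 + 15367/3642 = 17377744/4477839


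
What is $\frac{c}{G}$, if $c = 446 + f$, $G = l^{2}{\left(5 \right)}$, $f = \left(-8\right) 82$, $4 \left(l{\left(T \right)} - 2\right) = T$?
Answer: $- \frac{3360}{169} \approx -19.882$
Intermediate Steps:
$l{\left(T \right)} = 2 + \frac{T}{4}$
$f = -656$
$G = \frac{169}{16}$ ($G = \left(2 + \frac{1}{4} \cdot 5\right)^{2} = \left(2 + \frac{5}{4}\right)^{2} = \left(\frac{13}{4}\right)^{2} = \frac{169}{16} \approx 10.563$)
$c = -210$ ($c = 446 - 656 = -210$)
$\frac{c}{G} = - \frac{210}{\frac{169}{16}} = \left(-210\right) \frac{16}{169} = - \frac{3360}{169}$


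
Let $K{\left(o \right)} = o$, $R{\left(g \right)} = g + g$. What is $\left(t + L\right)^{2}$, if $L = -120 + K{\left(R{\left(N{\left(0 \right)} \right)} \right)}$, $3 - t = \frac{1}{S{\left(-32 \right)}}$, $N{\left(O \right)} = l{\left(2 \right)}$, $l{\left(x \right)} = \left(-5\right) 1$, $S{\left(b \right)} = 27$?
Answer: $\frac{11764900}{729} \approx 16138.0$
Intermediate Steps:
$l{\left(x \right)} = -5$
$N{\left(O \right)} = -5$
$R{\left(g \right)} = 2 g$
$t = \frac{80}{27}$ ($t = 3 - \frac{1}{27} = \frac{80}{27} \approx 2.963$)
$L = -130$ ($L = -120 + 2 \left(-5\right) = -120 - 10 = -130$)
$\left(t + L\right)^{2} = \left(\frac{80}{27} - 130\right)^{2} = \left(- \frac{3430}{27}\right)^{2} = \frac{11764900}{729}$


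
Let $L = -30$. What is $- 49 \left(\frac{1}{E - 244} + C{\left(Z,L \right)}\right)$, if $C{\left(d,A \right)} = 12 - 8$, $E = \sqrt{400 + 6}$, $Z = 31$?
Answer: $- \frac{5788762}{29565} + \frac{49 \sqrt{406}}{59130} \approx -195.78$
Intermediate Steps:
$E = \sqrt{406} \approx 20.149$
$C{\left(d,A \right)} = 4$
$- 49 \left(\frac{1}{E - 244} + C{\left(Z,L \right)}\right) = - 49 \left(\frac{1}{\sqrt{406} - 244} + 4\right) = - 49 \left(\frac{1}{-244 + \sqrt{406}} + 4\right) = - 49 \left(4 + \frac{1}{-244 + \sqrt{406}}\right) = -196 - \frac{49}{-244 + \sqrt{406}}$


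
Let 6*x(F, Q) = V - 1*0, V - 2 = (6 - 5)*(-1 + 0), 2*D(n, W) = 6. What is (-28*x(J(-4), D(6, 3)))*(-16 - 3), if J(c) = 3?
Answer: 266/3 ≈ 88.667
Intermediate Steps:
D(n, W) = 3 (D(n, W) = (½)*6 = 3)
V = 1 (V = 2 + (6 - 5)*(-1 + 0) = 2 + 1*(-1) = 2 - 1 = 1)
x(F, Q) = ⅙ (x(F, Q) = (1 - 1*0)/6 = (1 + 0)/6 = (⅙)*1 = ⅙)
(-28*x(J(-4), D(6, 3)))*(-16 - 3) = (-28*⅙)*(-16 - 3) = -14/3*(-19) = 266/3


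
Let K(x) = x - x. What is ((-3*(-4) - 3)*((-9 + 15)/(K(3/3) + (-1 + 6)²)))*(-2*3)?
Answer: -324/25 ≈ -12.960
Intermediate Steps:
K(x) = 0
((-3*(-4) - 3)*((-9 + 15)/(K(3/3) + (-1 + 6)²)))*(-2*3) = ((-3*(-4) - 3)*((-9 + 15)/(0 + (-1 + 6)²)))*(-2*3) = ((12 - 3)*(6/(0 + 5²)))*(-6) = (9*(6/(0 + 25)))*(-6) = (9*(6/25))*(-6) = (54/25)*(-6) = -324/25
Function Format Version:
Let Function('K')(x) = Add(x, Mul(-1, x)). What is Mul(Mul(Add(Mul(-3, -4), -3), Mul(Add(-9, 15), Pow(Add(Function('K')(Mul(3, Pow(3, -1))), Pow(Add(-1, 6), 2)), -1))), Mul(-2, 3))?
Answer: Rational(-324, 25) ≈ -12.960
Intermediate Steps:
Function('K')(x) = 0
Mul(Mul(Add(Mul(-3, -4), -3), Mul(Add(-9, 15), Pow(Add(Function('K')(Mul(3, Pow(3, -1))), Pow(Add(-1, 6), 2)), -1))), Mul(-2, 3)) = Mul(Mul(Add(Mul(-3, -4), -3), Mul(Add(-9, 15), Pow(Add(0, Pow(Add(-1, 6), 2)), -1))), Mul(-2, 3)) = Mul(Mul(Add(12, -3), Mul(6, Pow(Add(0, Pow(5, 2)), -1))), -6) = Mul(Mul(9, Mul(6, Pow(Add(0, 25), -1))), -6) = Mul(Mul(9, Mul(6, Pow(25, -1))), -6) = Mul(Mul(9, Mul(6, Rational(1, 25))), -6) = Mul(Mul(9, Rational(6, 25)), -6) = Mul(Rational(54, 25), -6) = Rational(-324, 25)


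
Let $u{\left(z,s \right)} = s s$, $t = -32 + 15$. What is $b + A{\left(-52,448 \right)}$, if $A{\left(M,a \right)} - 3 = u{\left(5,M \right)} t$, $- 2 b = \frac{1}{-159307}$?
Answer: $- \frac{14645092509}{318614} \approx -45965.0$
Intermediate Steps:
$b = \frac{1}{318614}$ ($b = - \frac{1}{2 \left(-159307\right)} = \left(- \frac{1}{2}\right) \left(- \frac{1}{159307}\right) = \frac{1}{318614} \approx 3.1386 \cdot 10^{-6}$)
$t = -17$
$u{\left(z,s \right)} = s^{2}$
$A{\left(M,a \right)} = 3 - 17 M^{2}$ ($A{\left(M,a \right)} = 3 + M^{2} \left(-17\right) = 3 - 17 M^{2}$)
$b + A{\left(-52,448 \right)} = \frac{1}{318614} + \left(3 - 17 \left(-52\right)^{2}\right) = \frac{1}{318614} + \left(3 - 45968\right) = \frac{1}{318614} - 45965 = - \frac{14645092509}{318614}$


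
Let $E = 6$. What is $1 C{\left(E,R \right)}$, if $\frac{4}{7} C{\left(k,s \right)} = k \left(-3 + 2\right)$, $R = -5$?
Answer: $- \frac{21}{2} \approx -10.5$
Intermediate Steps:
$C{\left(k,s \right)} = - \frac{7 k}{4}$ ($C{\left(k,s \right)} = \frac{7 k \left(-3 + 2\right)}{4} = \frac{7 k \left(-1\right)}{4} = \frac{7 \left(- k\right)}{4} = - \frac{7 k}{4}$)
$1 C{\left(E,R \right)} = 1 \left(\left(- \frac{7}{4}\right) 6\right) = 1 \left(- \frac{21}{2}\right) = - \frac{21}{2}$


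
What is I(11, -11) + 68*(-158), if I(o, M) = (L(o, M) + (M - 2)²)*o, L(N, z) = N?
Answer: -8764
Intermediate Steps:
I(o, M) = o*(o + (-2 + M)²) (I(o, M) = (o + (M - 2)²)*o = (o + (-2 + M)²)*o = o*(o + (-2 + M)²))
I(11, -11) + 68*(-158) = 11*(11 + (-2 - 11)²) + 68*(-158) = 11*(11 + (-13)²) - 10744 = 11*(11 + 169) - 10744 = 11*180 - 10744 = 1980 - 10744 = -8764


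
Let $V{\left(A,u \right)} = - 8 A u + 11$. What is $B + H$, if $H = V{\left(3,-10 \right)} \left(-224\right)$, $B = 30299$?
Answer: $-25925$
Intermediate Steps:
$V{\left(A,u \right)} = 11 - 8 A u$ ($V{\left(A,u \right)} = - 8 A u + 11 = 11 - 8 A u$)
$H = -56224$ ($H = \left(11 - 24 \left(-10\right)\right) \left(-224\right) = \left(11 + 240\right) \left(-224\right) = 251 \left(-224\right) = -56224$)
$B + H = 30299 - 56224 = -25925$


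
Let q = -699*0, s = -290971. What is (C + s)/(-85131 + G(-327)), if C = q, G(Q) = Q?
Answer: 290971/85458 ≈ 3.4048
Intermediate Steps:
q = 0
C = 0
(C + s)/(-85131 + G(-327)) = (0 - 290971)/(-85131 - 327) = -290971/(-85458) = -290971*(-1/85458) = 290971/85458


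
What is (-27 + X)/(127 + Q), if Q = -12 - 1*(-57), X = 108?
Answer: 81/172 ≈ 0.47093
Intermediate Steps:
Q = 45 (Q = -12 + 57 = 45)
(-27 + X)/(127 + Q) = (-27 + 108)/(127 + 45) = 81/172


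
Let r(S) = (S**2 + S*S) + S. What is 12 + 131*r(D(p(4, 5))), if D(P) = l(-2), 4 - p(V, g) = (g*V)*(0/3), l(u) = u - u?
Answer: 12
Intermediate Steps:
l(u) = 0
p(V, g) = 4 (p(V, g) = 4 - g*V*0/3 = 4 - V*g*0*(1/3) = 4 - V*g*0 = 4 - 1*0 = 4 + 0 = 4)
D(P) = 0
r(S) = S + 2*S**2 (r(S) = (S**2 + S**2) + S = 2*S**2 + S = S + 2*S**2)
12 + 131*r(D(p(4, 5))) = 12 + 131*(0*(1 + 2*0)) = 12 + 131*(0*(1 + 0)) = 12 + 131*(0*1) = 12 + 131*0 = 12 + 0 = 12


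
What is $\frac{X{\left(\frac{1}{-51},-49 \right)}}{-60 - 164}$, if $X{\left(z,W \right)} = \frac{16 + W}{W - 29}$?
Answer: $- \frac{11}{5824} \approx -0.0018887$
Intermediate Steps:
$X{\left(z,W \right)} = \frac{16 + W}{-29 + W}$
$\frac{X{\left(\frac{1}{-51},-49 \right)}}{-60 - 164} = \frac{\frac{1}{-29 - 49} \left(16 - 49\right)}{-60 - 164} = \frac{\frac{1}{-78} \left(-33\right)}{-224} = \left(- \frac{1}{78}\right) \left(-33\right) \left(- \frac{1}{224}\right) = \frac{11}{26} \left(- \frac{1}{224}\right) = - \frac{11}{5824}$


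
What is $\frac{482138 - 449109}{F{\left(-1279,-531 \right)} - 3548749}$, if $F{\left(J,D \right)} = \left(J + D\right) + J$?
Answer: $- \frac{33029}{3551838} \approx -0.0092991$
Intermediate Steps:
$F{\left(J,D \right)} = D + 2 J$ ($F{\left(J,D \right)} = \left(D + J\right) + J = D + 2 J$)
$\frac{482138 - 449109}{F{\left(-1279,-531 \right)} - 3548749} = \frac{482138 - 449109}{\left(-531 + 2 \left(-1279\right)\right) - 3548749} = \frac{33029}{\left(-531 - 2558\right) - 3548749} = \frac{33029}{-3089 - 3548749} = \frac{33029}{-3551838} = 33029 \left(- \frac{1}{3551838}\right) = - \frac{33029}{3551838}$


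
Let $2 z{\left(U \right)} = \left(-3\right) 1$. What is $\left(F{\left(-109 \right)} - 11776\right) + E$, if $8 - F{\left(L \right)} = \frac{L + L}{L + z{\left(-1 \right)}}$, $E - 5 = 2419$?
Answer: $- \frac{2065460}{221} \approx -9346.0$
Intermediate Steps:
$z{\left(U \right)} = - \frac{3}{2}$ ($z{\left(U \right)} = \frac{\left(-3\right) 1}{2} = \frac{1}{2} \left(-3\right) = - \frac{3}{2}$)
$E = 2424$ ($E = 5 + 2419 = 2424$)
$F{\left(L \right)} = 8 - \frac{2 L}{- \frac{3}{2} + L}$ ($F{\left(L \right)} = 8 - \frac{L + L}{L - \frac{3}{2}} = 8 - \frac{2 L}{- \frac{3}{2} + L}$)
$\left(F{\left(-109 \right)} - 11776\right) + E = \left(\frac{12 \left(-2 - 109\right)}{-3 + 2 \left(-109\right)} - 11776\right) + 2424 = \left(12 \frac{1}{-3 - 218} \left(-111\right) - 11776\right) + 2424 = \left(12 \frac{1}{-221} \left(-111\right) - 11776\right) + 2424 = \left(12 \left(- \frac{1}{221}\right) \left(-111\right) - 11776\right) + 2424 = \left(\frac{1332}{221} - 11776\right) + 2424 = - \frac{2601164}{221} + 2424 = - \frac{2065460}{221}$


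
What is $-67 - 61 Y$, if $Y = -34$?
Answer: $2007$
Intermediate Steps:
$-67 - 61 Y = -67 - -2074 = -67 + 2074 = 2007$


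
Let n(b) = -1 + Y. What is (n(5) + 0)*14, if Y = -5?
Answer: -84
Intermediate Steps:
n(b) = -6 (n(b) = -1 - 5 = -6)
(n(5) + 0)*14 = (-6 + 0)*14 = -6*14 = -84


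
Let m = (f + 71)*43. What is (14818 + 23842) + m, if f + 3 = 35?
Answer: 43089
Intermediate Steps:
f = 32 (f = -3 + 35 = 32)
m = 4429 (m = (32 + 71)*43 = 103*43 = 4429)
(14818 + 23842) + m = (14818 + 23842) + 4429 = 38660 + 4429 = 43089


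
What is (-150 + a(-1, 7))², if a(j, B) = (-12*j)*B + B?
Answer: 3481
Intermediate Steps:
a(j, B) = B - 12*B*j (a(j, B) = -12*B*j + B = B - 12*B*j)
(-150 + a(-1, 7))² = (-150 + 7*(1 - 12*(-1)))² = (-150 + 7*(1 + 12))² = (-150 + 7*13)² = (-150 + 91)² = (-59)² = 3481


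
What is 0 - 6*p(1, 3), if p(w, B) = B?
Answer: -18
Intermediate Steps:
0 - 6*p(1, 3) = 0 - 6*3 = 0 - 18 = -18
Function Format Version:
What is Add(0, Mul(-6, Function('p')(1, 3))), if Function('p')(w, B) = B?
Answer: -18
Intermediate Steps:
Add(0, Mul(-6, Function('p')(1, 3))) = Add(0, Mul(-6, 3)) = Add(0, -18) = -18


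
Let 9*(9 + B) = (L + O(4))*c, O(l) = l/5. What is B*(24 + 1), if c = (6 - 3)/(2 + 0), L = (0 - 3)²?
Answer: -1105/6 ≈ -184.17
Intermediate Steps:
O(l) = l/5 (O(l) = l*(⅕) = l/5)
L = 9 (L = (-3)² = 9)
c = 3/2 ≈ 1.5000
B = -221/30 (B = -9 + ((9 + (⅕)*4)*(3/2))/9 = -9 + ((9 + ⅘)*(3/2))/9 = -9 + ((49/5)*(3/2))/9 = -9 + (⅑)*(147/10) = -9 + 49/30 = -221/30 ≈ -7.3667)
B*(24 + 1) = -221*(24 + 1)/30 = -221/30*25 = -1105/6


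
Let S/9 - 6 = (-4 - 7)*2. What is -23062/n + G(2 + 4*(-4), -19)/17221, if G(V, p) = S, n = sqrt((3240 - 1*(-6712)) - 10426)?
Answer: -144/17221 + 11531*I*sqrt(474)/237 ≈ -0.0083619 + 1059.3*I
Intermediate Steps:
S = -144 (S = 54 + 9*((-4 - 7)*2) = 54 + 9*(-11*2) = 54 + 9*(-22) = 54 - 198 = -144)
n = I*sqrt(474) (n = sqrt((3240 + 6712) - 10426) = sqrt(9952 - 10426) = sqrt(-474) = I*sqrt(474) ≈ 21.772*I)
G(V, p) = -144
-23062/n + G(2 + 4*(-4), -19)/17221 = -23062*(-I*sqrt(474)/474) - 144/17221 = -(-11531)*I*sqrt(474)/237 - 144*1/17221 = 11531*I*sqrt(474)/237 - 144/17221 = -144/17221 + 11531*I*sqrt(474)/237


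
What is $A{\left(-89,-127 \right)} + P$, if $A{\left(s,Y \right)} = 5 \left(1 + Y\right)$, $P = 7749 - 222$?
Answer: $6897$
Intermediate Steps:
$P = 7527$
$A{\left(s,Y \right)} = 5 + 5 Y$
$A{\left(-89,-127 \right)} + P = \left(5 + 5 \left(-127\right)\right) + 7527 = \left(5 - 635\right) + 7527 = -630 + 7527 = 6897$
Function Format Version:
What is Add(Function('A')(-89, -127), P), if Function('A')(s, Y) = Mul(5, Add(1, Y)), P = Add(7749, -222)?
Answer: 6897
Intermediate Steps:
P = 7527
Function('A')(s, Y) = Add(5, Mul(5, Y))
Add(Function('A')(-89, -127), P) = Add(Add(5, Mul(5, -127)), 7527) = Add(Add(5, -635), 7527) = Add(-630, 7527) = 6897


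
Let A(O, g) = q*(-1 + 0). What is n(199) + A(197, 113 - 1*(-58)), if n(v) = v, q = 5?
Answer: 194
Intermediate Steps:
A(O, g) = -5 (A(O, g) = 5*(-1 + 0) = 5*(-1) = -5)
n(199) + A(197, 113 - 1*(-58)) = 199 - 5 = 194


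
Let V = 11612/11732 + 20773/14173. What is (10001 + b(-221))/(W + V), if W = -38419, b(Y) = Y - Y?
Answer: -415735659409/1596953052943 ≈ -0.26033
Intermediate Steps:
b(Y) = 0
V = 102071428/41569409 (V = 11612*(1/11732) + 20773*(1/14173) = 2903/2933 + 20773/14173 = 102071428/41569409 ≈ 2.4554)
(10001 + b(-221))/(W + V) = (10001 + 0)/(-38419 + 102071428/41569409) = 10001/(-1596953052943/41569409) = 10001*(-41569409/1596953052943) = -415735659409/1596953052943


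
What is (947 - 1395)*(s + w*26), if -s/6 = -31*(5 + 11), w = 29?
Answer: -1671040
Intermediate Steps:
s = 2976 (s = -(-186)*(5 + 11) = -(-186)*16 = -6*(-496) = 2976)
(947 - 1395)*(s + w*26) = (947 - 1395)*(2976 + 29*26) = -448*(2976 + 754) = -448*3730 = -1671040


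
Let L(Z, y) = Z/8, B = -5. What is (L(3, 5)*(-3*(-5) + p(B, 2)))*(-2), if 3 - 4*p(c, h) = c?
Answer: -51/4 ≈ -12.750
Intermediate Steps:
p(c, h) = ¾ - c/4
L(Z, y) = Z/8 (L(Z, y) = Z*(⅛) = Z/8)
(L(3, 5)*(-3*(-5) + p(B, 2)))*(-2) = (((⅛)*3)*(-3*(-5) + (¾ - ¼*(-5))))*(-2) = (3*(15 + (¾ + 5/4))/8)*(-2) = (3*(15 + 2)/8)*(-2) = ((3/8)*17)*(-2) = (51/8)*(-2) = -51/4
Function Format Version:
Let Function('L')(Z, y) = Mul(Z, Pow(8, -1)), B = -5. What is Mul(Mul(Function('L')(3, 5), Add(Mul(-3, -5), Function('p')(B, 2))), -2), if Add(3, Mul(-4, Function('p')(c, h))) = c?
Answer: Rational(-51, 4) ≈ -12.750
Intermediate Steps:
Function('p')(c, h) = Add(Rational(3, 4), Mul(Rational(-1, 4), c))
Function('L')(Z, y) = Mul(Rational(1, 8), Z) (Function('L')(Z, y) = Mul(Z, Rational(1, 8)) = Mul(Rational(1, 8), Z))
Mul(Mul(Function('L')(3, 5), Add(Mul(-3, -5), Function('p')(B, 2))), -2) = Mul(Mul(Mul(Rational(1, 8), 3), Add(Mul(-3, -5), Add(Rational(3, 4), Mul(Rational(-1, 4), -5)))), -2) = Mul(Mul(Rational(3, 8), Add(15, Add(Rational(3, 4), Rational(5, 4)))), -2) = Mul(Mul(Rational(3, 8), Add(15, 2)), -2) = Mul(Mul(Rational(3, 8), 17), -2) = Mul(Rational(51, 8), -2) = Rational(-51, 4)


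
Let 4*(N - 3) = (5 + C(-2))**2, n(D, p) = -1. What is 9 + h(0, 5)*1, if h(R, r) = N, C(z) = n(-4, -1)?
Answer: 16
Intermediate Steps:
C(z) = -1
N = 7 (N = 3 + (5 - 1)**2/4 = 3 + (1/4)*4**2 = 3 + (1/4)*16 = 3 + 4 = 7)
h(R, r) = 7
9 + h(0, 5)*1 = 9 + 7*1 = 9 + 7 = 16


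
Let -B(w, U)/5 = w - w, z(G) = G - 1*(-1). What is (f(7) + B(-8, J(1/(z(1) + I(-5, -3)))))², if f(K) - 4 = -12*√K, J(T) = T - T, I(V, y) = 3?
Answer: 1024 - 96*√7 ≈ 770.01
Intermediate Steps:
z(G) = 1 + G (z(G) = G + 1 = 1 + G)
J(T) = 0
B(w, U) = 0 (B(w, U) = -5*(w - w) = -5*0 = 0)
f(K) = 4 - 12*√K
(f(7) + B(-8, J(1/(z(1) + I(-5, -3)))))² = ((4 - 12*√7) + 0)² = (4 - 12*√7)²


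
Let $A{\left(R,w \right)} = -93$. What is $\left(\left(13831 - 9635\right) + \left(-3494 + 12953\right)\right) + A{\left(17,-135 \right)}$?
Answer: $13562$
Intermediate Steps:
$\left(\left(13831 - 9635\right) + \left(-3494 + 12953\right)\right) + A{\left(17,-135 \right)} = \left(\left(13831 - 9635\right) + \left(-3494 + 12953\right)\right) - 93 = \left(4196 + 9459\right) - 93 = 13655 - 93 = 13562$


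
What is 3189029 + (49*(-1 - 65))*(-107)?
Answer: 3535067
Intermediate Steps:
3189029 + (49*(-1 - 65))*(-107) = 3189029 + (49*(-66))*(-107) = 3189029 - 3234*(-107) = 3189029 + 346038 = 3535067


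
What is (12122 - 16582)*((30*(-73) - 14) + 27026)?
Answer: -110706120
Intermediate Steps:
(12122 - 16582)*((30*(-73) - 14) + 27026) = -4460*((-2190 - 14) + 27026) = -4460*(-2204 + 27026) = -4460*24822 = -110706120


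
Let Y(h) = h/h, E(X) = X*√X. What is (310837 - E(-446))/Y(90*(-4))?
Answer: 310837 + 446*I*√446 ≈ 3.1084e+5 + 9419.0*I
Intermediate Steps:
E(X) = X^(3/2)
Y(h) = 1
(310837 - E(-446))/Y(90*(-4)) = (310837 - (-446)^(3/2))/1 = (310837 - (-446)*I*√446)*1 = (310837 + 446*I*√446)*1 = 310837 + 446*I*√446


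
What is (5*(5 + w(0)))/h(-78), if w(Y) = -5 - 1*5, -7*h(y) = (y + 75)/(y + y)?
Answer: 9100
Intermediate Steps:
h(y) = -(75 + y)/(14*y) (h(y) = -(y + 75)/(7*(y + y)) = -(75 + y)/(7*(2*y)) = -(75 + y)*1/(2*y)/7 = -(75 + y)/(14*y))
w(Y) = -10 (w(Y) = -5 - 5 = -10)
(5*(5 + w(0)))/h(-78) = (5*(5 - 10))/(((1/14)*(-75 - 1*(-78))/(-78))) = (5*(-5))/(((1/14)*(-1/78)*(-75 + 78))) = -25/((1/14)*(-1/78)*3) = -25/(-1/364) = -25*(-364) = 9100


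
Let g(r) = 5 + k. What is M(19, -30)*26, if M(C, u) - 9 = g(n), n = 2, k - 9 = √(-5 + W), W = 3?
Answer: 598 + 26*I*√2 ≈ 598.0 + 36.77*I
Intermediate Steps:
k = 9 + I*√2 (k = 9 + √(-5 + 3) = 9 + √(-2) = 9 + I*√2 ≈ 9.0 + 1.4142*I)
g(r) = 14 + I*√2 (g(r) = 5 + (9 + I*√2) = 14 + I*√2)
M(C, u) = 23 + I*√2 (M(C, u) = 9 + (14 + I*√2) = 23 + I*√2)
M(19, -30)*26 = (23 + I*√2)*26 = 598 + 26*I*√2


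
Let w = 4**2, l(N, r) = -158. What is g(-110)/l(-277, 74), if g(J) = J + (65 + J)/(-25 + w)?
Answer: 105/158 ≈ 0.66456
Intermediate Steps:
w = 16
g(J) = -65/9 + 8*J/9 (g(J) = J + (65 + J)/(-25 + 16) = J + (65 + J)/(-9) = J + (65 + J)*(-1/9) = J + (-65/9 - J/9) = -65/9 + 8*J/9)
g(-110)/l(-277, 74) = (-65/9 + (8/9)*(-110))/(-158) = (-65/9 - 880/9)*(-1/158) = -105*(-1/158) = 105/158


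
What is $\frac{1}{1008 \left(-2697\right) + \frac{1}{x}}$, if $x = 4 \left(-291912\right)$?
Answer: $- \frac{1167648}{3174339829249} \approx -3.6784 \cdot 10^{-7}$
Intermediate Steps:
$x = -1167648$
$\frac{1}{1008 \left(-2697\right) + \frac{1}{x}} = \frac{1}{1008 \left(-2697\right) + \frac{1}{-1167648}} = \frac{1}{-2718576 - \frac{1}{1167648}} = \frac{1}{- \frac{3174339829249}{1167648}} = - \frac{1167648}{3174339829249}$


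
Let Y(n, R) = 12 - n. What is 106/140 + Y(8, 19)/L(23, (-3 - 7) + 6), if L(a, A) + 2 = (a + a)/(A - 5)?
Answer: 109/560 ≈ 0.19464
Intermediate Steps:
L(a, A) = -2 + 2*a/(-5 + A) (L(a, A) = -2 + (a + a)/(A - 5) = -2 + (2*a)/(-5 + A) = -2 + 2*a/(-5 + A))
106/140 + Y(8, 19)/L(23, (-3 - 7) + 6) = 106/140 + (12 - 1*8)/((2*(5 + 23 - ((-3 - 7) + 6))/(-5 + ((-3 - 7) + 6)))) = 106*(1/140) + (12 - 8)/((2*(5 + 23 - (-10 + 6))/(-5 + (-10 + 6)))) = 53/70 + 4/((2*(5 + 23 - 1*(-4))/(-5 - 4))) = 53/70 + 4/((2*(5 + 23 + 4)/(-9))) = 53/70 + 4/((2*(-⅑)*32)) = 53/70 + 4/(-64/9) = 53/70 + 4*(-9/64) = 53/70 - 9/16 = 109/560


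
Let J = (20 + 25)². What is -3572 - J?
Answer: -5597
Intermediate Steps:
J = 2025 (J = 45² = 2025)
-3572 - J = -3572 - 1*2025 = -3572 - 2025 = -5597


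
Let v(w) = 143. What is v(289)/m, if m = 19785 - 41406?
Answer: -143/21621 ≈ -0.0066139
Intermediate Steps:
m = -21621
v(289)/m = 143/(-21621) = 143*(-1/21621) = -143/21621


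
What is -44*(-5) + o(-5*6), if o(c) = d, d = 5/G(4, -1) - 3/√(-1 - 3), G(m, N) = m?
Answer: 885/4 + 3*I/2 ≈ 221.25 + 1.5*I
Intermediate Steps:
d = 5/4 + 3*I/2 (d = 5/4 - 3/√(-1 - 3) = 5*(¼) - 3*(-I/2) = 5/4 - 3*(-I/2) = 5/4 - (-3)*I/2 = 5/4 + 3*I/2 ≈ 1.25 + 1.5*I)
o(c) = 5/4 + 3*I/2
-44*(-5) + o(-5*6) = -44*(-5) + (5/4 + 3*I/2) = 220 + (5/4 + 3*I/2) = 885/4 + 3*I/2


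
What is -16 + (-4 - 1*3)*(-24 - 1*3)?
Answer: 173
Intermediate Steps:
-16 + (-4 - 1*3)*(-24 - 1*3) = -16 + (-4 - 3)*(-24 - 3) = -16 - 7*(-27) = -16 + 189 = 173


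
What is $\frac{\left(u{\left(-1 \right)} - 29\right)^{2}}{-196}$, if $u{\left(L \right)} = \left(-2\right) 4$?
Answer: $- \frac{1369}{196} \approx -6.9847$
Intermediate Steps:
$u{\left(L \right)} = -8$
$\frac{\left(u{\left(-1 \right)} - 29\right)^{2}}{-196} = \frac{\left(-8 - 29\right)^{2}}{-196} = \left(-37\right)^{2} \left(- \frac{1}{196}\right) = 1369 \left(- \frac{1}{196}\right) = - \frac{1369}{196}$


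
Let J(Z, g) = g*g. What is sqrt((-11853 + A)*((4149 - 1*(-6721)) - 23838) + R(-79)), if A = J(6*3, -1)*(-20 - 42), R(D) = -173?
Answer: sqrt(154513547) ≈ 12430.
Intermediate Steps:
J(Z, g) = g**2
A = -62 (A = (-1)**2*(-20 - 42) = 1*(-62) = -62)
sqrt((-11853 + A)*((4149 - 1*(-6721)) - 23838) + R(-79)) = sqrt((-11853 - 62)*((4149 - 1*(-6721)) - 23838) - 173) = sqrt(-11915*((4149 + 6721) - 23838) - 173) = sqrt(-11915*(10870 - 23838) - 173) = sqrt(-11915*(-12968) - 173) = sqrt(154513720 - 173) = sqrt(154513547)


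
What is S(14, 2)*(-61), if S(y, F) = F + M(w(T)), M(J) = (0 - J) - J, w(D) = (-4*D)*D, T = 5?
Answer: -12322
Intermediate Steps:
w(D) = -4*D**2
M(J) = -2*J (M(J) = -J - J = -2*J)
S(y, F) = 200 + F (S(y, F) = F - (-8)*5**2 = F - (-8)*25 = F - 2*(-100) = F + 200 = 200 + F)
S(14, 2)*(-61) = (200 + 2)*(-61) = 202*(-61) = -12322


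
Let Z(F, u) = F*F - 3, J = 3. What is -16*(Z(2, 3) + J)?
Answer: -64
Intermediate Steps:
Z(F, u) = -3 + F² (Z(F, u) = F² - 3 = -3 + F²)
-16*(Z(2, 3) + J) = -16*((-3 + 2²) + 3) = -16*((-3 + 4) + 3) = -16*(1 + 3) = -16*4 = -64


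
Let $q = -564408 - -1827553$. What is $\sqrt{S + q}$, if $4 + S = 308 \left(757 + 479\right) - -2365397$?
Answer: $\sqrt{4009226} \approx 2002.3$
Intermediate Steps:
$S = 2746081$ ($S = -4 + \left(308 \left(757 + 479\right) - -2365397\right) = -4 + \left(308 \cdot 1236 + 2365397\right) = -4 + \left(380688 + 2365397\right) = -4 + 2746085 = 2746081$)
$q = 1263145$ ($q = -564408 + 1827553 = 1263145$)
$\sqrt{S + q} = \sqrt{2746081 + 1263145} = \sqrt{4009226}$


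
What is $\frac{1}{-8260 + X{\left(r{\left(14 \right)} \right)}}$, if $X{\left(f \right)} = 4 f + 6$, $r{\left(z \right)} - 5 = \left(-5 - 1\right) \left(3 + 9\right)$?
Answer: $- \frac{1}{8522} \approx -0.00011734$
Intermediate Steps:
$r{\left(z \right)} = -67$ ($r{\left(z \right)} = 5 + \left(-5 - 1\right) \left(3 + 9\right) = 5 - 72 = -67$)
$X{\left(f \right)} = 6 + 4 f$
$\frac{1}{-8260 + X{\left(r{\left(14 \right)} \right)}} = \frac{1}{-8260 + \left(6 + 4 \left(-67\right)\right)} = \frac{1}{-8260 + \left(6 - 268\right)} = \frac{1}{-8260 - 262} = \frac{1}{-8522} = - \frac{1}{8522}$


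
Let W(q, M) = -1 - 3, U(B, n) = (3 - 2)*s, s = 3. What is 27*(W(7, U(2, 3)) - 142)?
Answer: -3942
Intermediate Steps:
U(B, n) = 3 (U(B, n) = (3 - 2)*3 = 1*3 = 3)
W(q, M) = -4
27*(W(7, U(2, 3)) - 142) = 27*(-4 - 142) = 27*(-146) = -3942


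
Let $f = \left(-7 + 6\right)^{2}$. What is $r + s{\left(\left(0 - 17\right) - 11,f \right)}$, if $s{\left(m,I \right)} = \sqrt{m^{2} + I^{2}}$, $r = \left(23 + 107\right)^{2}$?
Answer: $16900 + \sqrt{785} \approx 16928.0$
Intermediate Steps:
$r = 16900$ ($r = 130^{2} = 16900$)
$f = 1$ ($f = \left(-1\right)^{2} = 1$)
$s{\left(m,I \right)} = \sqrt{I^{2} + m^{2}}$
$r + s{\left(\left(0 - 17\right) - 11,f \right)} = 16900 + \sqrt{1^{2} + \left(\left(0 - 17\right) - 11\right)^{2}} = 16900 + \sqrt{1 + \left(-17 - 11\right)^{2}} = 16900 + \sqrt{1 + \left(-28\right)^{2}} = 16900 + \sqrt{1 + 784} = 16900 + \sqrt{785}$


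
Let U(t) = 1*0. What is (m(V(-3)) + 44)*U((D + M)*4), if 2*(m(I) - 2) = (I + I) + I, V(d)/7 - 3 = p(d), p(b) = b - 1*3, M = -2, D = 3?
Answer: 0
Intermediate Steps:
p(b) = -3 + b (p(b) = b - 3 = -3 + b)
V(d) = 7*d (V(d) = 21 + 7*(-3 + d) = 21 + (-21 + 7*d) = 7*d)
U(t) = 0
m(I) = 2 + 3*I/2 (m(I) = 2 + ((I + I) + I)/2 = 2 + (2*I + I)/2 = 2 + (3*I)/2 = 2 + 3*I/2)
(m(V(-3)) + 44)*U((D + M)*4) = ((2 + 3*(7*(-3))/2) + 44)*0 = ((2 + (3/2)*(-21)) + 44)*0 = ((2 - 63/2) + 44)*0 = (-59/2 + 44)*0 = (29/2)*0 = 0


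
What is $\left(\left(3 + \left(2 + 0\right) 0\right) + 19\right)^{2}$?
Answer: $484$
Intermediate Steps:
$\left(\left(3 + \left(2 + 0\right) 0\right) + 19\right)^{2} = \left(\left(3 + 2 \cdot 0\right) + 19\right)^{2} = \left(\left(3 + 0\right) + 19\right)^{2} = \left(3 + 19\right)^{2} = 22^{2} = 484$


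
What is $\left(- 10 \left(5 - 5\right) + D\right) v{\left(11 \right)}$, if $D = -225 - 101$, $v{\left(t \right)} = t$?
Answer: $-3586$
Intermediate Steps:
$D = -326$
$\left(- 10 \left(5 - 5\right) + D\right) v{\left(11 \right)} = \left(- 10 \left(5 - 5\right) - 326\right) 11 = \left(\left(-10\right) 0 - 326\right) 11 = \left(0 - 326\right) 11 = \left(-326\right) 11 = -3586$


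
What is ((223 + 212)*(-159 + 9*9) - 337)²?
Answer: 1174227289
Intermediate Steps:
((223 + 212)*(-159 + 9*9) - 337)² = (435*(-159 + 81) - 337)² = (435*(-78) - 337)² = (-33930 - 337)² = (-34267)² = 1174227289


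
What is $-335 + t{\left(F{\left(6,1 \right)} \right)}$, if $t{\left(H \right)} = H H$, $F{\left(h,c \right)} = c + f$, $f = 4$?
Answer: $-310$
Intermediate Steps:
$F{\left(h,c \right)} = 4 + c$ ($F{\left(h,c \right)} = c + 4 = 4 + c$)
$t{\left(H \right)} = H^{2}$
$-335 + t{\left(F{\left(6,1 \right)} \right)} = -335 + \left(4 + 1\right)^{2} = -335 + 5^{2} = -335 + 25 = -310$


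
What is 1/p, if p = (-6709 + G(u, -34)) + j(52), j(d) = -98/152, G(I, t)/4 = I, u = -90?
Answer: -76/537293 ≈ -0.00014145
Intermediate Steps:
G(I, t) = 4*I
j(d) = -49/76 (j(d) = -98*1/152 = -49/76)
p = -537293/76 (p = (-6709 + 4*(-90)) - 49/76 = (-6709 - 360) - 49/76 = -7069 - 49/76 = -537293/76 ≈ -7069.6)
1/p = 1/(-537293/76) = -76/537293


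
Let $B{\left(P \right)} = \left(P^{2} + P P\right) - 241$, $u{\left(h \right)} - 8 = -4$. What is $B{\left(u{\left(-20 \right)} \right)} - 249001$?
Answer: $-249210$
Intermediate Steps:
$u{\left(h \right)} = 4$ ($u{\left(h \right)} = 8 - 4 = 4$)
$B{\left(P \right)} = -241 + 2 P^{2}$ ($B{\left(P \right)} = \left(P^{2} + P^{2}\right) - 241 = 2 P^{2} - 241 = -241 + 2 P^{2}$)
$B{\left(u{\left(-20 \right)} \right)} - 249001 = \left(-241 + 2 \cdot 4^{2}\right) - 249001 = \left(-241 + 2 \cdot 16\right) - 249001 = \left(-241 + 32\right) - 249001 = -209 - 249001 = -249210$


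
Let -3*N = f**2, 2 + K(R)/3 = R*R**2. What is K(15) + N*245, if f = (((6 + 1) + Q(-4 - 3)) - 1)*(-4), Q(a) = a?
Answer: 26437/3 ≈ 8812.3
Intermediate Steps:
f = 4 (f = (((6 + 1) + (-4 - 3)) - 1)*(-4) = ((7 - 7) - 1)*(-4) = (0 - 1)*(-4) = -1*(-4) = 4)
K(R) = -6 + 3*R**3 (K(R) = -6 + 3*(R*R**2) = -6 + 3*R**3)
N = -16/3 (N = -1/3*4**2 = -1/3*16 = -16/3 ≈ -5.3333)
K(15) + N*245 = (-6 + 3*15**3) - 16/3*245 = (-6 + 3*3375) - 3920/3 = (-6 + 10125) - 3920/3 = 10119 - 3920/3 = 26437/3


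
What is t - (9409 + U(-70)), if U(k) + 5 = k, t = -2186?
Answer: -11520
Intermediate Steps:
U(k) = -5 + k
t - (9409 + U(-70)) = -2186 - (9409 + (-5 - 70)) = -2186 - (9409 - 75) = -2186 - 1*9334 = -2186 - 9334 = -11520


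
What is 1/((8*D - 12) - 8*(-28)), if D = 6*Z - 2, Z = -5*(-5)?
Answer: 1/1396 ≈ 0.00071633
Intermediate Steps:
Z = 25
D = 148 (D = 6*25 - 2 = 150 - 2 = 148)
1/((8*D - 12) - 8*(-28)) = 1/((8*148 - 12) - 8*(-28)) = 1/((1184 - 12) + 224) = 1/(1172 + 224) = 1/1396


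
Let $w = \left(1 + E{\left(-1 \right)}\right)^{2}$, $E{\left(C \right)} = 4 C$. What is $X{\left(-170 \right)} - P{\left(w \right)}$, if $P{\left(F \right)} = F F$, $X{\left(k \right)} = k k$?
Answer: $28819$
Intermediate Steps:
$X{\left(k \right)} = k^{2}$
$w = 9$ ($w = \left(1 + 4 \left(-1\right)\right)^{2} = \left(1 - 4\right)^{2} = \left(-3\right)^{2} = 9$)
$P{\left(F \right)} = F^{2}$
$X{\left(-170 \right)} - P{\left(w \right)} = \left(-170\right)^{2} - 9^{2} = 28900 - 81 = 28819$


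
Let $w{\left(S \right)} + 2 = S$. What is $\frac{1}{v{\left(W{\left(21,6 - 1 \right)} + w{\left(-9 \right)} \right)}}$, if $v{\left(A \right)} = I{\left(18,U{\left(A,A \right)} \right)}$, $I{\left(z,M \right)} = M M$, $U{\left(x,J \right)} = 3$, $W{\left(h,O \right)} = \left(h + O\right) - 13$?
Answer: $\frac{1}{9} \approx 0.11111$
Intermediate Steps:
$W{\left(h,O \right)} = -13 + O + h$ ($W{\left(h,O \right)} = \left(O + h\right) - 13 = -13 + O + h$)
$w{\left(S \right)} = -2 + S$
$I{\left(z,M \right)} = M^{2}$
$v{\left(A \right)} = 9$ ($v{\left(A \right)} = 3^{2} = 9$)
$\frac{1}{v{\left(W{\left(21,6 - 1 \right)} + w{\left(-9 \right)} \right)}} = \frac{1}{9}$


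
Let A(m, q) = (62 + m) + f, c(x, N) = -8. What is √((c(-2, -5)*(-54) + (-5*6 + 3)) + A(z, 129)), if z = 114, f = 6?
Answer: √587 ≈ 24.228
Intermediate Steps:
A(m, q) = 68 + m (A(m, q) = (62 + m) + 6 = 68 + m)
√((c(-2, -5)*(-54) + (-5*6 + 3)) + A(z, 129)) = √((-8*(-54) + (-5*6 + 3)) + (68 + 114)) = √((432 + (-30 + 3)) + 182) = √((432 - 27) + 182) = √(405 + 182) = √587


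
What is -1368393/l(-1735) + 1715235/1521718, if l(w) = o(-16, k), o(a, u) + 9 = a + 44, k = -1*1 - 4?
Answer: -2082275669709/28912642 ≈ -72020.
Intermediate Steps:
k = -5 (k = -1 - 4 = -5)
o(a, u) = 35 + a (o(a, u) = -9 + (a + 44) = -9 + (44 + a) = 35 + a)
l(w) = 19 (l(w) = 35 - 16 = 19)
-1368393/l(-1735) + 1715235/1521718 = -1368393/19 + 1715235/1521718 = -2082275669709/28912642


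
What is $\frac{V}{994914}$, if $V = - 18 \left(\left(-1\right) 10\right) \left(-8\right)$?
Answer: $- \frac{80}{55273} \approx -0.0014474$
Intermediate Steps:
$V = -1440$ ($V = \left(-18\right) \left(-10\right) \left(-8\right) = 180 \left(-8\right) = -1440$)
$\frac{V}{994914} = - \frac{1440}{994914} = \left(-1440\right) \frac{1}{994914} = - \frac{80}{55273}$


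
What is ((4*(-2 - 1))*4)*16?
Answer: -768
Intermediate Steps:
((4*(-2 - 1))*4)*16 = ((4*(-3))*4)*16 = -12*4*16 = -48*16 = -768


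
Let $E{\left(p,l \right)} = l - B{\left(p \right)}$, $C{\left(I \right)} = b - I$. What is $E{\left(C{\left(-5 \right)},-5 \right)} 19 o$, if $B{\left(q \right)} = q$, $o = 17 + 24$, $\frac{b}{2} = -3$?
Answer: $-3116$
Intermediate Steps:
$b = -6$ ($b = 2 \left(-3\right) = -6$)
$C{\left(I \right)} = -6 - I$
$o = 41$
$E{\left(p,l \right)} = l - p$
$E{\left(C{\left(-5 \right)},-5 \right)} 19 o = \left(-5 - \left(-6 - -5\right)\right) 19 \cdot 41 = \left(-5 - \left(-6 + 5\right)\right) 19 \cdot 41 = \left(-5 - -1\right) 19 \cdot 41 = \left(-5 + 1\right) 19 \cdot 41 = \left(-4\right) 19 \cdot 41 = \left(-76\right) 41 = -3116$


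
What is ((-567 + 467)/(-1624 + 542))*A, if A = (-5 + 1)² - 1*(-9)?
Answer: 1250/541 ≈ 2.3105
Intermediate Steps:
A = 25 (A = (-4)² + 9 = 16 + 9 = 25)
((-567 + 467)/(-1624 + 542))*A = ((-567 + 467)/(-1624 + 542))*25 = -100/(-1082)*25 = -100*(-1/1082)*25 = (50/541)*25 = 1250/541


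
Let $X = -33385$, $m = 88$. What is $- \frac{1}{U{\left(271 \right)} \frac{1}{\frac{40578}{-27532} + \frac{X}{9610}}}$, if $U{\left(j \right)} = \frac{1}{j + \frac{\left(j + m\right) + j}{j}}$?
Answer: $\frac{2424177910960}{1792546573} \approx 1352.4$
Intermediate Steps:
$U{\left(j \right)} = \frac{1}{j + \frac{88 + 2 j}{j}}$ ($U{\left(j \right)} = \frac{1}{j + \frac{\left(j + 88\right) + j}{j}} = \frac{1}{j + \frac{\left(88 + j\right) + j}{j}} = \frac{1}{j + \frac{88 + 2 j}{j}}$)
$- \frac{1}{U{\left(271 \right)} \frac{1}{\frac{40578}{-27532} + \frac{X}{9610}}} = - \frac{1}{\frac{271}{88 + 271^{2} + 2 \cdot 271} \frac{1}{\frac{40578}{-27532} - \frac{33385}{9610}}} = - \frac{1}{\frac{271}{88 + 73441 + 542} \frac{1}{40578 \left(- \frac{1}{27532}\right) - \frac{6677}{1922}}} = - \frac{1}{\frac{271}{74071} \frac{1}{- \frac{20289}{13766} - \frac{6677}{1922}}} = - \frac{1}{271 \cdot \frac{1}{74071} \frac{1}{- \frac{32727760}{6614563}}} = - \frac{1}{\frac{271}{74071} \left(- \frac{6614563}{32727760}\right)} = - \frac{1}{- \frac{1792546573}{2424177910960}} = \left(-1\right) \left(- \frac{2424177910960}{1792546573}\right) = \frac{2424177910960}{1792546573}$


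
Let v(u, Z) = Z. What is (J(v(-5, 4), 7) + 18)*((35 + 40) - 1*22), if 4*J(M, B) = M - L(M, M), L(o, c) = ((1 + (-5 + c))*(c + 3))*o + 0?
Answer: 1007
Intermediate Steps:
L(o, c) = o*(-4 + c)*(3 + c) (L(o, c) = ((-4 + c)*(3 + c))*o + 0 = o*(-4 + c)*(3 + c) + 0 = o*(-4 + c)*(3 + c))
J(M, B) = M/4 - M*(-12 + M² - M)/4 (J(M, B) = (M - M*(-12 + M² - M))/4 = M/4 - M*(-12 + M² - M)/4)
(J(v(-5, 4), 7) + 18)*((35 + 40) - 1*22) = ((¼)*4*(13 + 4 - 1*4²) + 18)*((35 + 40) - 1*22) = ((¼)*4*(13 + 4 - 1*16) + 18)*(75 - 22) = ((¼)*4*(13 + 4 - 16) + 18)*53 = ((¼)*4*1 + 18)*53 = (1 + 18)*53 = 19*53 = 1007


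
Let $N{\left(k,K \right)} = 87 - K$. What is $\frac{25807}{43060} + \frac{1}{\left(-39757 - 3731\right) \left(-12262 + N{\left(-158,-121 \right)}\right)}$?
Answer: $\frac{3382035438781}{5643059849280} \approx 0.59933$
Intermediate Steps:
$\frac{25807}{43060} + \frac{1}{\left(-39757 - 3731\right) \left(-12262 + N{\left(-158,-121 \right)}\right)} = \frac{25807}{43060} + \frac{1}{\left(-39757 - 3731\right) \left(-12262 + \left(87 - -121\right)\right)} = 25807 \cdot \frac{1}{43060} + \frac{1}{\left(-43488\right) \left(-12262 + \left(87 + 121\right)\right)} = \frac{25807}{43060} - \frac{1}{43488 \left(-12262 + 208\right)} = \frac{25807}{43060} - \frac{1}{43488 \left(-12054\right)} = \frac{25807}{43060} - - \frac{1}{524204352} = \frac{25807}{43060} + \frac{1}{524204352} = \frac{3382035438781}{5643059849280}$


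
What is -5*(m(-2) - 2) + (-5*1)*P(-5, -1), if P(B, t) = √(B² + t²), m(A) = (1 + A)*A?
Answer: -5*√26 ≈ -25.495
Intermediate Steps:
m(A) = A*(1 + A)
-5*(m(-2) - 2) + (-5*1)*P(-5, -1) = -5*(-2*(1 - 2) - 2) + (-5*1)*√((-5)² + (-1)²) = -5*(-2*(-1) - 2) - 5*√(25 + 1) = -5*(2 - 2) - 5*√26 = -5*0 - 5*√26 = 0 - 5*√26 = -5*√26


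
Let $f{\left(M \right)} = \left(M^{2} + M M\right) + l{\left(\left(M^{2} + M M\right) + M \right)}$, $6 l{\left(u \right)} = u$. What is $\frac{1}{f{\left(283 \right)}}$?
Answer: $\frac{2}{373843} \approx 5.3498 \cdot 10^{-6}$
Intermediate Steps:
$l{\left(u \right)} = \frac{u}{6}$
$f{\left(M \right)} = \frac{M}{6} + \frac{7 M^{2}}{3}$ ($f{\left(M \right)} = \left(M^{2} + M M\right) + \frac{\left(M^{2} + M M\right) + M}{6} = \left(M^{2} + M^{2}\right) + \frac{\left(M^{2} + M^{2}\right) + M}{6} = 2 M^{2} + \frac{2 M^{2} + M}{6} = 2 M^{2} + \frac{M + 2 M^{2}}{6} = 2 M^{2} + \left(\frac{M^{2}}{3} + \frac{M}{6}\right) = \frac{M}{6} + \frac{7 M^{2}}{3}$)
$\frac{1}{f{\left(283 \right)}} = \frac{1}{\frac{1}{6} \cdot 283 \left(1 + 14 \cdot 283\right)} = \frac{1}{\frac{1}{6} \cdot 283 \left(1 + 3962\right)} = \frac{1}{\frac{1}{6} \cdot 283 \cdot 3963} = \frac{1}{\frac{373843}{2}} = \frac{2}{373843}$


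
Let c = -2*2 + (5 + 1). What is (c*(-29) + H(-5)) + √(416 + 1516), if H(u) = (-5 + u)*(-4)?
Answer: -18 + 2*√483 ≈ 25.955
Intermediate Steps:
H(u) = 20 - 4*u
c = 2 (c = -4 + 6 = 2)
(c*(-29) + H(-5)) + √(416 + 1516) = (2*(-29) + (20 - 4*(-5))) + √(416 + 1516) = (-58 + (20 + 20)) + √1932 = (-58 + 40) + 2*√483 = -18 + 2*√483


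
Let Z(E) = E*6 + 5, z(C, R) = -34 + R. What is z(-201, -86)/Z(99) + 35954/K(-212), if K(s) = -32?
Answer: -10770143/9584 ≈ -1123.8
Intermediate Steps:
Z(E) = 5 + 6*E (Z(E) = 6*E + 5 = 5 + 6*E)
z(-201, -86)/Z(99) + 35954/K(-212) = (-34 - 86)/(5 + 6*99) + 35954/(-32) = -120/(5 + 594) + 35954*(-1/32) = -120/599 - 17977/16 = -10770143/9584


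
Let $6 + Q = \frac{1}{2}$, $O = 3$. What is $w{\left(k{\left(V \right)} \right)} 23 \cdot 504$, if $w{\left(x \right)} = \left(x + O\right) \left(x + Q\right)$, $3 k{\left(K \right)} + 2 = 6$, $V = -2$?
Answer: $-209300$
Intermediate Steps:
$k{\left(K \right)} = \frac{4}{3}$ ($k{\left(K \right)} = - \frac{2}{3} + \frac{1}{3} \cdot 6 = - \frac{2}{3} + 2 = \frac{4}{3}$)
$Q = - \frac{11}{2}$ ($Q = -6 + \frac{1}{2} = - \frac{11}{2} \approx -5.5$)
$w{\left(x \right)} = \left(3 + x\right) \left(- \frac{11}{2} + x\right)$ ($w{\left(x \right)} = \left(x + 3\right) \left(x - \frac{11}{2}\right) = \left(3 + x\right) \left(- \frac{11}{2} + x\right)$)
$w{\left(k{\left(V \right)} \right)} 23 \cdot 504 = \left(- \frac{33}{2} + \left(\frac{4}{3}\right)^{2} - \frac{10}{3}\right) 23 \cdot 504 = \left(- \frac{33}{2} + \frac{16}{9} - \frac{10}{3}\right) 11592 = \left(- \frac{325}{18}\right) 11592 = -209300$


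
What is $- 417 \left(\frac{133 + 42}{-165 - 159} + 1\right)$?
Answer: $- \frac{20711}{108} \approx -191.77$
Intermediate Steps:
$- 417 \left(\frac{133 + 42}{-165 - 159} + 1\right) = - 417 \left(\frac{175}{-324} + 1\right) = - 417 \left(175 \left(- \frac{1}{324}\right) + 1\right) = - 417 \left(- \frac{175}{324} + 1\right) = \left(-417\right) \frac{149}{324} = - \frac{20711}{108}$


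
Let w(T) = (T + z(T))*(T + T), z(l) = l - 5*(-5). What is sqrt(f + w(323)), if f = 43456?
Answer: sqrt(476922) ≈ 690.60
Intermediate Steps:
z(l) = 25 + l (z(l) = l + 25 = 25 + l)
w(T) = 2*T*(25 + 2*T) (w(T) = (T + (25 + T))*(T + T) = (25 + 2*T)*(2*T) = 2*T*(25 + 2*T))
sqrt(f + w(323)) = sqrt(43456 + 2*323*(25 + 2*323)) = sqrt(43456 + 2*323*(25 + 646)) = sqrt(43456 + 2*323*671) = sqrt(43456 + 433466) = sqrt(476922)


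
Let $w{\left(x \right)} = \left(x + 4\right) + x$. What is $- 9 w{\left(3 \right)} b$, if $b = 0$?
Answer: $0$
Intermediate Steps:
$w{\left(x \right)} = 4 + 2 x$ ($w{\left(x \right)} = \left(4 + x\right) + x = 4 + 2 x$)
$- 9 w{\left(3 \right)} b = - 9 \left(4 + 2 \cdot 3\right) 0 = - 9 \left(4 + 6\right) 0 = \left(-9\right) 10 \cdot 0 = \left(-90\right) 0 = 0$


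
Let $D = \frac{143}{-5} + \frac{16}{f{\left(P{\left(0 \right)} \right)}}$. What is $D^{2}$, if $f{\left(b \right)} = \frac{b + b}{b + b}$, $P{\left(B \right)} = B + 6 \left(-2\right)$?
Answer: $\frac{3969}{25} \approx 158.76$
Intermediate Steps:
$P{\left(B \right)} = -12 + B$ ($P{\left(B \right)} = B - 12 = -12 + B$)
$f{\left(b \right)} = 1$ ($f{\left(b \right)} = \frac{2 b}{2 b} = 2 b \frac{1}{2 b} = 1$)
$D = - \frac{63}{5}$ ($D = \frac{143}{-5} + \frac{16}{1} = 143 \left(- \frac{1}{5}\right) + 16 \cdot 1 = - \frac{143}{5} + 16 = - \frac{63}{5} \approx -12.6$)
$D^{2} = \left(- \frac{63}{5}\right)^{2} = \frac{3969}{25}$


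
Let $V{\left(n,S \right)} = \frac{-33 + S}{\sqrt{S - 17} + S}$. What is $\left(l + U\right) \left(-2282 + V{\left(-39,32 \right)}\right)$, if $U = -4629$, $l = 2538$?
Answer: $\frac{4814673870}{1009} - \frac{2091 \sqrt{15}}{1009} \approx 4.7717 \cdot 10^{6}$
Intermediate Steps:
$V{\left(n,S \right)} = \frac{-33 + S}{S + \sqrt{-17 + S}}$ ($V{\left(n,S \right)} = \frac{-33 + S}{\sqrt{-17 + S} + S} = \frac{-33 + S}{S + \sqrt{-17 + S}}$)
$\left(l + U\right) \left(-2282 + V{\left(-39,32 \right)}\right) = \left(2538 - 4629\right) \left(-2282 + \frac{-33 + 32}{32 + \sqrt{-17 + 32}}\right) = - 2091 \left(-2282 + \frac{1}{32 + \sqrt{15}} \left(-1\right)\right) = - 2091 \left(-2282 - \frac{1}{32 + \sqrt{15}}\right) = 4771662 + \frac{2091}{32 + \sqrt{15}}$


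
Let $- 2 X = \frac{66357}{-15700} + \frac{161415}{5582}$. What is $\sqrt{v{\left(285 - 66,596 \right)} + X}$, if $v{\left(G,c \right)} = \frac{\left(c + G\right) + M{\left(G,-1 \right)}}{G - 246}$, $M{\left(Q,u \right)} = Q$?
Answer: $\frac{i \sqrt{315043788697229922}}{78873660} \approx 7.1163 i$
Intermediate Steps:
$X = - \frac{1081905363}{87637400}$ ($X = - \frac{\frac{66357}{-15700} + \frac{161415}{5582}}{2} = - \frac{66357 \left(- \frac{1}{15700}\right) + 161415 \cdot \frac{1}{5582}}{2} = - \frac{- \frac{66357}{15700} + \frac{161415}{5582}}{2} = \left(- \frac{1}{2}\right) \frac{1081905363}{43818700} = - \frac{1081905363}{87637400} \approx -12.345$)
$v{\left(G,c \right)} = \frac{c + 2 G}{-246 + G}$ ($v{\left(G,c \right)} = \frac{\left(c + G\right) + G}{G - 246} = \frac{\left(G + c\right) + G}{-246 + G} = \frac{c + 2 G}{-246 + G}$)
$\sqrt{v{\left(285 - 66,596 \right)} + X} = \sqrt{\frac{596 + 2 \left(285 - 66\right)}{-246 + \left(285 - 66\right)} - \frac{1081905363}{87637400}} = \sqrt{\frac{596 + 2 \cdot 219}{-246 + 219} - \frac{1081905363}{87637400}} = \sqrt{\frac{596 + 438}{-27} - \frac{1081905363}{87637400}} = \sqrt{\left(- \frac{1}{27}\right) 1034 - \frac{1081905363}{87637400}} = \sqrt{- \frac{1034}{27} - \frac{1081905363}{87637400}} = \sqrt{- \frac{119828516401}{2366209800}} = \frac{i \sqrt{315043788697229922}}{78873660}$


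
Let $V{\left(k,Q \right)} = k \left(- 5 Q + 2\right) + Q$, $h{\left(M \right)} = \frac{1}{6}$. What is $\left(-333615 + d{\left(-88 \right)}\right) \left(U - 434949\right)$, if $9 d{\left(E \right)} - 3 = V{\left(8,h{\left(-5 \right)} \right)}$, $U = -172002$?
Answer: $\frac{404974229755}{2} \approx 2.0249 \cdot 10^{11}$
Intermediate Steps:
$h{\left(M \right)} = \frac{1}{6}$
$V{\left(k,Q \right)} = Q + k \left(2 - 5 Q\right)$ ($V{\left(k,Q \right)} = k \left(2 - 5 Q\right) + Q = Q + k \left(2 - 5 Q\right)$)
$d{\left(E \right)} = \frac{25}{18}$ ($d{\left(E \right)} = \frac{1}{3} + \frac{\frac{1}{6} + 2 \cdot 8 - \frac{5}{6} \cdot 8}{9} = \frac{1}{3} + \frac{\frac{1}{6} + 16 - \frac{20}{3}}{9} = \frac{1}{3} + \frac{1}{9} \cdot \frac{19}{2} = \frac{1}{3} + \frac{19}{18} = \frac{25}{18}$)
$\left(-333615 + d{\left(-88 \right)}\right) \left(U - 434949\right) = \left(-333615 + \frac{25}{18}\right) \left(-172002 - 434949\right) = \left(- \frac{6005045}{18}\right) \left(-606951\right) = \frac{404974229755}{2}$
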